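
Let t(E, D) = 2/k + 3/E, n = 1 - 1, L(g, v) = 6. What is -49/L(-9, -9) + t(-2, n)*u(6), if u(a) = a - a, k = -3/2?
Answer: -49/6 ≈ -8.1667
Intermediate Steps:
k = -3/2 (k = -3*½ = -3/2 ≈ -1.5000)
n = 0
t(E, D) = -4/3 + 3/E (t(E, D) = 2/(-3/2) + 3/E = 2*(-⅔) + 3/E = -4/3 + 3/E)
u(a) = 0
-49/L(-9, -9) + t(-2, n)*u(6) = -49/6 + (-4/3 + 3/(-2))*0 = -49*⅙ + (-4/3 + 3*(-½))*0 = -49/6 + (-4/3 - 3/2)*0 = -49/6 - 17/6*0 = -49/6 + 0 = -49/6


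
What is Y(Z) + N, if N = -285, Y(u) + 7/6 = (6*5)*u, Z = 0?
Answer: -1717/6 ≈ -286.17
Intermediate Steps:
Y(u) = -7/6 + 30*u (Y(u) = -7/6 + (6*5)*u = -7/6 + 30*u)
Y(Z) + N = (-7/6 + 30*0) - 285 = (-7/6 + 0) - 285 = -7/6 - 285 = -1717/6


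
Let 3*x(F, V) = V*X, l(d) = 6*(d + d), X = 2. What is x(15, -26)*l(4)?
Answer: -832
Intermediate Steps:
l(d) = 12*d (l(d) = 6*(2*d) = 12*d)
x(F, V) = 2*V/3 (x(F, V) = (V*2)/3 = (2*V)/3 = 2*V/3)
x(15, -26)*l(4) = ((2/3)*(-26))*(12*4) = -52/3*48 = -832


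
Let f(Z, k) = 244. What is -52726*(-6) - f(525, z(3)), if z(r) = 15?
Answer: 316112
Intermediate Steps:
-52726*(-6) - f(525, z(3)) = -52726*(-6) - 1*244 = 316356 - 244 = 316112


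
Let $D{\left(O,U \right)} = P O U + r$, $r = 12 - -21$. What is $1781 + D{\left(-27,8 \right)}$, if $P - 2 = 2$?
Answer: $950$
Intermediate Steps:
$P = 4$ ($P = 2 + 2 = 4$)
$r = 33$ ($r = 12 + 21 = 33$)
$D{\left(O,U \right)} = 33 + 4 O U$ ($D{\left(O,U \right)} = 4 O U + 33 = 33 + 4 O U$)
$1781 + D{\left(-27,8 \right)} = 1781 + \left(33 + 4 \left(-27\right) 8\right) = 1781 + \left(33 - 864\right) = 1781 - 831 = 950$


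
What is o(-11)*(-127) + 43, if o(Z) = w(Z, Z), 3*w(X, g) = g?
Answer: 1526/3 ≈ 508.67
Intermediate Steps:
w(X, g) = g/3
o(Z) = Z/3
o(-11)*(-127) + 43 = ((⅓)*(-11))*(-127) + 43 = -11/3*(-127) + 43 = 1397/3 + 43 = 1526/3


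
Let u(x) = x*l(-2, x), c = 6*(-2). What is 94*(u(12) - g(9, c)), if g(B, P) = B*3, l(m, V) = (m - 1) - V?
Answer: -19458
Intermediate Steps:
l(m, V) = -1 + m - V (l(m, V) = (-1 + m) - V = -1 + m - V)
c = -12
g(B, P) = 3*B
u(x) = x*(-3 - x) (u(x) = x*(-1 - 2 - x) = x*(-3 - x))
94*(u(12) - g(9, c)) = 94*(-1*12*(3 + 12) - 3*9) = 94*(-1*12*15 - 1*27) = 94*(-180 - 27) = 94*(-207) = -19458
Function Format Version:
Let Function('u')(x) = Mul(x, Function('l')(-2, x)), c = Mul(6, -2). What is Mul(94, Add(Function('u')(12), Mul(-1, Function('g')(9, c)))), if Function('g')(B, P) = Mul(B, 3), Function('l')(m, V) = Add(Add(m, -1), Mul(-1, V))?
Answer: -19458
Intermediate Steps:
Function('l')(m, V) = Add(-1, m, Mul(-1, V)) (Function('l')(m, V) = Add(Add(-1, m), Mul(-1, V)) = Add(-1, m, Mul(-1, V)))
c = -12
Function('g')(B, P) = Mul(3, B)
Function('u')(x) = Mul(x, Add(-3, Mul(-1, x))) (Function('u')(x) = Mul(x, Add(-1, -2, Mul(-1, x))) = Mul(x, Add(-3, Mul(-1, x))))
Mul(94, Add(Function('u')(12), Mul(-1, Function('g')(9, c)))) = Mul(94, Add(Mul(-1, 12, Add(3, 12)), Mul(-1, Mul(3, 9)))) = Mul(94, Add(Mul(-1, 12, 15), Mul(-1, 27))) = Mul(94, Add(-180, -27)) = Mul(94, -207) = -19458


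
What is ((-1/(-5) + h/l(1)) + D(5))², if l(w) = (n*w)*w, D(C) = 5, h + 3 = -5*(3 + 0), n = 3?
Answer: 16/25 ≈ 0.64000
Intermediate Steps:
h = -18 (h = -3 - 5*(3 + 0) = -3 - 5*3 = -3 - 15 = -18)
l(w) = 3*w² (l(w) = (3*w)*w = 3*w²)
((-1/(-5) + h/l(1)) + D(5))² = ((-1/(-5) - 18/(3*1²)) + 5)² = ((-1*(-⅕) - 18/(3*1)) + 5)² = ((⅕ - 18/3) + 5)² = ((⅕ - 18*⅓) + 5)² = ((⅕ - 6) + 5)² = (-29/5 + 5)² = (-⅘)² = 16/25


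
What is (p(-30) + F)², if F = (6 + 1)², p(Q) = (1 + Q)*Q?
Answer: 844561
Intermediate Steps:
p(Q) = Q*(1 + Q)
F = 49 (F = 7² = 49)
(p(-30) + F)² = (-30*(1 - 30) + 49)² = (-30*(-29) + 49)² = (870 + 49)² = 919² = 844561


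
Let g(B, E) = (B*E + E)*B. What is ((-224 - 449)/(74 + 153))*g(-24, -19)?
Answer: 7058424/227 ≈ 31094.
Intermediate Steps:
g(B, E) = B*(E + B*E) (g(B, E) = (E + B*E)*B = B*(E + B*E))
((-224 - 449)/(74 + 153))*g(-24, -19) = ((-224 - 449)/(74 + 153))*(-24*(-19)*(1 - 24)) = (-673/227)*(-24*(-19)*(-23)) = -673*1/227*(-10488) = -673/227*(-10488) = 7058424/227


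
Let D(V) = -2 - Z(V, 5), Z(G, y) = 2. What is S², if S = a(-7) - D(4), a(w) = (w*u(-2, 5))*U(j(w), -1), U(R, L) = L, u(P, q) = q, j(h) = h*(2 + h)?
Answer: 1521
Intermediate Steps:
D(V) = -4 (D(V) = -2 - 1*2 = -2 - 2 = -4)
a(w) = -5*w (a(w) = (w*5)*(-1) = (5*w)*(-1) = -5*w)
S = 39 (S = -5*(-7) - 1*(-4) = 35 + 4 = 39)
S² = 39² = 1521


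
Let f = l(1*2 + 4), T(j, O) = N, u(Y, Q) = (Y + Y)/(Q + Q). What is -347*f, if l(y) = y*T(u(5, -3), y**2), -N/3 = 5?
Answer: 31230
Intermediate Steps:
N = -15 (N = -3*5 = -15)
u(Y, Q) = Y/Q (u(Y, Q) = (2*Y)/((2*Q)) = (2*Y)*(1/(2*Q)) = Y/Q)
T(j, O) = -15
l(y) = -15*y (l(y) = y*(-15) = -15*y)
f = -90 (f = -15*(1*2 + 4) = -15*(2 + 4) = -15*6 = -90)
-347*f = -347*(-90) = 31230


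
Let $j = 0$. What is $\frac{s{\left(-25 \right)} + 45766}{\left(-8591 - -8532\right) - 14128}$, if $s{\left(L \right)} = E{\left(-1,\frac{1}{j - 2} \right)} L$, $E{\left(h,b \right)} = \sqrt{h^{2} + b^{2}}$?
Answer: $- \frac{45766}{14187} + \frac{25 \sqrt{5}}{28374} \approx -3.2239$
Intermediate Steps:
$E{\left(h,b \right)} = \sqrt{b^{2} + h^{2}}$
$s{\left(L \right)} = \frac{L \sqrt{5}}{2}$ ($s{\left(L \right)} = \sqrt{\left(\frac{1}{0 - 2}\right)^{2} + \left(-1\right)^{2}} L = \sqrt{\left(\frac{1}{-2}\right)^{2} + 1} L = \sqrt{\left(- \frac{1}{2}\right)^{2} + 1} L = \sqrt{\frac{1}{4} + 1} L = \sqrt{\frac{5}{4}} L = \frac{\sqrt{5}}{2} L = \frac{L \sqrt{5}}{2}$)
$\frac{s{\left(-25 \right)} + 45766}{\left(-8591 - -8532\right) - 14128} = \frac{\frac{1}{2} \left(-25\right) \sqrt{5} + 45766}{\left(-8591 - -8532\right) - 14128} = \frac{- \frac{25 \sqrt{5}}{2} + 45766}{\left(-8591 + 8532\right) - 14128} = \frac{45766 - \frac{25 \sqrt{5}}{2}}{-59 - 14128} = \frac{45766 - \frac{25 \sqrt{5}}{2}}{-14187} = \left(45766 - \frac{25 \sqrt{5}}{2}\right) \left(- \frac{1}{14187}\right) = - \frac{45766}{14187} + \frac{25 \sqrt{5}}{28374}$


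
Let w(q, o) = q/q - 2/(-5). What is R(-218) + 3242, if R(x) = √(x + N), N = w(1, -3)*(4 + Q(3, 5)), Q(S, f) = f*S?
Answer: 3242 + I*√4785/5 ≈ 3242.0 + 13.835*I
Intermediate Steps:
Q(S, f) = S*f
w(q, o) = 7/5 (w(q, o) = 1 - 2*(-⅕) = 1 + ⅖ = 7/5)
N = 133/5 (N = 7*(4 + 3*5)/5 = 7*(4 + 15)/5 = (7/5)*19 = 133/5 ≈ 26.600)
R(x) = √(133/5 + x) (R(x) = √(x + 133/5) = √(133/5 + x))
R(-218) + 3242 = √(665 + 25*(-218))/5 + 3242 = √(665 - 5450)/5 + 3242 = √(-4785)/5 + 3242 = (I*√4785)/5 + 3242 = I*√4785/5 + 3242 = 3242 + I*√4785/5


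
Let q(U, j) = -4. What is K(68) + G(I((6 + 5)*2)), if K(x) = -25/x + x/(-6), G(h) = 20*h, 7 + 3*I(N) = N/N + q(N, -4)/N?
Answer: -39579/748 ≈ -52.913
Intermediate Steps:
I(N) = -2 - 4/(3*N) (I(N) = -7/3 + (N/N - 4/N)/3 = -7/3 + (1 - 4/N)/3 = -7/3 + (⅓ - 4/(3*N)) = -2 - 4/(3*N))
K(x) = -25/x - x/6 (K(x) = -25/x + x*(-⅙) = -25/x - x/6)
K(68) + G(I((6 + 5)*2)) = (-25/68 - ⅙*68) + 20*(-2 - 4*1/(2*(6 + 5))/3) = (-25*1/68 - 34/3) + 20*(-2 - 4/(3*(11*2))) = (-25/68 - 34/3) + 20*(-2 - 4/3/22) = -2387/204 + 20*(-2 - 4/3*1/22) = -2387/204 + 20*(-2 - 2/33) = -2387/204 + 20*(-68/33) = -2387/204 - 1360/33 = -39579/748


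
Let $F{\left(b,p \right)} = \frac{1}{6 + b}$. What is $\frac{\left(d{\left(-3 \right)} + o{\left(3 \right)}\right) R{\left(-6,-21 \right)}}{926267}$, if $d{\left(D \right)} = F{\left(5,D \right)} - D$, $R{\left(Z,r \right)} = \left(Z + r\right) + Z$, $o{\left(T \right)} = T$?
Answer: $- \frac{201}{926267} \approx -0.000217$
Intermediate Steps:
$R{\left(Z,r \right)} = r + 2 Z$
$d{\left(D \right)} = \frac{1}{11} - D$ ($d{\left(D \right)} = \frac{1}{6 + 5} - D = \frac{1}{11} - D$)
$\frac{\left(d{\left(-3 \right)} + o{\left(3 \right)}\right) R{\left(-6,-21 \right)}}{926267} = \frac{\left(\left(\frac{1}{11} - -3\right) + 3\right) \left(-21 + 2 \left(-6\right)\right)}{926267} = \left(\left(\frac{1}{11} + 3\right) + 3\right) \left(-21 - 12\right) \frac{1}{926267} = \left(\frac{34}{11} + 3\right) \left(-33\right) \frac{1}{926267} = \frac{67}{11} \left(-33\right) \frac{1}{926267} = \left(-201\right) \frac{1}{926267} = - \frac{201}{926267}$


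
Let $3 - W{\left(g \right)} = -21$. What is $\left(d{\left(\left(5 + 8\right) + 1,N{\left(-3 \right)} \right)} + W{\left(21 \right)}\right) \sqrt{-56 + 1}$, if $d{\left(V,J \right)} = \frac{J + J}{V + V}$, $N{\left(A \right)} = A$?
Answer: $\frac{333 i \sqrt{55}}{14} \approx 176.4 i$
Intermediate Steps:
$W{\left(g \right)} = 24$ ($W{\left(g \right)} = 3 - -21 = 3 + 21 = 24$)
$d{\left(V,J \right)} = \frac{J}{V}$ ($d{\left(V,J \right)} = \frac{2 J}{2 V} = 2 J \frac{1}{2 V} = \frac{J}{V}$)
$\left(d{\left(\left(5 + 8\right) + 1,N{\left(-3 \right)} \right)} + W{\left(21 \right)}\right) \sqrt{-56 + 1} = \left(- \frac{3}{\left(5 + 8\right) + 1} + 24\right) \sqrt{-56 + 1} = \left(- \frac{3}{13 + 1} + 24\right) \sqrt{-55} = \left(- \frac{3}{14} + 24\right) i \sqrt{55} = \frac{333 i \sqrt{55}}{14}$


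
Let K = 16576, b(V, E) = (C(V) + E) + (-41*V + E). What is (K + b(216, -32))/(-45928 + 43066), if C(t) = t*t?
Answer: -9052/477 ≈ -18.977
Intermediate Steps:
C(t) = t**2
b(V, E) = V**2 - 41*V + 2*E (b(V, E) = (V**2 + E) + (-41*V + E) = (E + V**2) + (E - 41*V) = V**2 - 41*V + 2*E)
(K + b(216, -32))/(-45928 + 43066) = (16576 + (216**2 - 41*216 + 2*(-32)))/(-45928 + 43066) = (16576 + (46656 - 8856 - 64))/(-2862) = (16576 + 37736)*(-1/2862) = 54312*(-1/2862) = -9052/477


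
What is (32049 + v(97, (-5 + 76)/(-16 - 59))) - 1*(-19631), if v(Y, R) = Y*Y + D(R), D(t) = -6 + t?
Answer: 4581154/75 ≈ 61082.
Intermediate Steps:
v(Y, R) = -6 + R + Y² (v(Y, R) = Y*Y + (-6 + R) = Y² + (-6 + R) = -6 + R + Y²)
(32049 + v(97, (-5 + 76)/(-16 - 59))) - 1*(-19631) = (32049 + (-6 + (-5 + 76)/(-16 - 59) + 97²)) - 1*(-19631) = (32049 + (-6 + 71/(-75) + 9409)) + 19631 = (32049 + (-6 + 71*(-1/75) + 9409)) + 19631 = (32049 + (-6 - 71/75 + 9409)) + 19631 = (32049 + 705154/75) + 19631 = 3108829/75 + 19631 = 4581154/75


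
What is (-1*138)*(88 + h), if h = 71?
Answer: -21942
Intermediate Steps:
(-1*138)*(88 + h) = (-1*138)*(88 + 71) = -138*159 = -21942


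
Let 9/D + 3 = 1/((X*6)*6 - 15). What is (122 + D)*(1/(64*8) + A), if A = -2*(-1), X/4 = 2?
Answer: 99772475/418816 ≈ 238.23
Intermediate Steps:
X = 8 (X = 4*2 = 8)
A = 2
D = -2457/818 (D = 9/(-3 + 1/((8*6)*6 - 15)) = 9/(-3 + 1/(48*6 - 15)) = 9/(-3 + 1/(288 - 15)) = 9/(-3 + 1/273) = 9/(-818/273) = 9*(-273/818) = -2457/818 ≈ -3.0037)
(122 + D)*(1/(64*8) + A) = (122 - 2457/818)*(1/(64*8) + 2) = 97339*(1/512 + 2)/818 = (97339/818)*(1025/512) = 99772475/418816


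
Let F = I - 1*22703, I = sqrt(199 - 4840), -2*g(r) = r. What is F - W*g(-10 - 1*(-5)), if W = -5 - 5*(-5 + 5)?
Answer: -45381/2 + I*sqrt(4641) ≈ -22691.0 + 68.125*I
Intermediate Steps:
g(r) = -r/2
I = I*sqrt(4641) (I = sqrt(-4641) = I*sqrt(4641) ≈ 68.125*I)
W = -5 (W = -5 - 5*0 = -5 + 0 = -5)
F = -22703 + I*sqrt(4641) (F = I*sqrt(4641) - 1*22703 = I*sqrt(4641) - 22703 = -22703 + I*sqrt(4641) ≈ -22703.0 + 68.125*I)
F - W*g(-10 - 1*(-5)) = (-22703 + I*sqrt(4641)) - (-5)*(-(-10 - 1*(-5))/2) = (-22703 + I*sqrt(4641)) - (-5)*(-(-10 + 5)/2) = (-22703 + I*sqrt(4641)) - (-5)*(-1/2*(-5)) = (-22703 + I*sqrt(4641)) - (-5)*5/2 = (-22703 + I*sqrt(4641)) - 1*(-25/2) = (-22703 + I*sqrt(4641)) + 25/2 = -45381/2 + I*sqrt(4641)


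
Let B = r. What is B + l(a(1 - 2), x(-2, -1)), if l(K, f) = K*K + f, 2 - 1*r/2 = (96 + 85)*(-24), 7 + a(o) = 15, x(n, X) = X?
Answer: 8755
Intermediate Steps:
a(o) = 8 (a(o) = -7 + 15 = 8)
r = 8692 (r = 4 - 2*(96 + 85)*(-24) = 4 - 362*(-24) = 4 - 2*(-4344) = 4 + 8688 = 8692)
l(K, f) = f + K**2 (l(K, f) = K**2 + f = f + K**2)
B = 8692
B + l(a(1 - 2), x(-2, -1)) = 8692 + (-1 + 8**2) = 8692 + (-1 + 64) = 8692 + 63 = 8755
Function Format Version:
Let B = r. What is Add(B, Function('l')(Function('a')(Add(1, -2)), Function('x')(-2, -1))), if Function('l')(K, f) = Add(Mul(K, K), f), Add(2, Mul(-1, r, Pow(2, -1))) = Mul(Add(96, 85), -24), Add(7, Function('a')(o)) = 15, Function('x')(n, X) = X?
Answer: 8755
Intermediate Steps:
Function('a')(o) = 8 (Function('a')(o) = Add(-7, 15) = 8)
r = 8692 (r = Add(4, Mul(-2, Mul(Add(96, 85), -24))) = Add(4, Mul(-2, Mul(181, -24))) = Add(4, Mul(-2, -4344)) = Add(4, 8688) = 8692)
Function('l')(K, f) = Add(f, Pow(K, 2)) (Function('l')(K, f) = Add(Pow(K, 2), f) = Add(f, Pow(K, 2)))
B = 8692
Add(B, Function('l')(Function('a')(Add(1, -2)), Function('x')(-2, -1))) = Add(8692, Add(-1, Pow(8, 2))) = Add(8692, Add(-1, 64)) = Add(8692, 63) = 8755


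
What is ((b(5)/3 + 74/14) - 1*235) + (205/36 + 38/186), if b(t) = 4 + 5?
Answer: -1725011/7812 ≈ -220.82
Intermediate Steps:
b(t) = 9
((b(5)/3 + 74/14) - 1*235) + (205/36 + 38/186) = ((9/3 + 74/14) - 1*235) + (205/36 + 38/186) = ((9*(1/3) + 74*(1/14)) - 235) + (205*(1/36) + 38*(1/186)) = ((3 + 37/7) - 235) + (205/36 + 19/93) = (58/7 - 235) + 6583/1116 = -1587/7 + 6583/1116 = -1725011/7812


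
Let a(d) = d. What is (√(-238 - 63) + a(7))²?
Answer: (7 + I*√301)² ≈ -252.0 + 242.89*I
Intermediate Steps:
(√(-238 - 63) + a(7))² = (√(-238 - 63) + 7)² = (√(-301) + 7)² = (I*√301 + 7)² = (7 + I*√301)²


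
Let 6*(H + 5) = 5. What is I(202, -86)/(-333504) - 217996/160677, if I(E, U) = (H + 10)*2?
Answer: -8078268061/5954046912 ≈ -1.3568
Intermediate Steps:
H = -25/6 (H = -5 + (1/6)*5 = -5 + 5/6 = -25/6 ≈ -4.1667)
I(E, U) = 35/3 (I(E, U) = (-25/6 + 10)*2 = (35/6)*2 = 35/3)
I(202, -86)/(-333504) - 217996/160677 = (35/3)/(-333504) - 217996/160677 = (35/3)*(-1/333504) - 217996*1/160677 = -35/1000512 - 217996/160677 = -8078268061/5954046912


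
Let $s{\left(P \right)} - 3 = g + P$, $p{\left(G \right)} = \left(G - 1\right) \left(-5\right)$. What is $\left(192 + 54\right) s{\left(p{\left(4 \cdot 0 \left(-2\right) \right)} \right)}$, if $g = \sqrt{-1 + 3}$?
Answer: $1968 + 246 \sqrt{2} \approx 2315.9$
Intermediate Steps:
$g = \sqrt{2} \approx 1.4142$
$p{\left(G \right)} = 5 - 5 G$ ($p{\left(G \right)} = \left(-1 + G\right) \left(-5\right) = 5 - 5 G$)
$s{\left(P \right)} = 3 + P + \sqrt{2}$ ($s{\left(P \right)} = 3 + \left(\sqrt{2} + P\right) = 3 + \left(P + \sqrt{2}\right) = 3 + P + \sqrt{2}$)
$\left(192 + 54\right) s{\left(p{\left(4 \cdot 0 \left(-2\right) \right)} \right)} = \left(192 + 54\right) \left(3 + \left(5 - 5 \cdot 4 \cdot 0 \left(-2\right)\right) + \sqrt{2}\right) = 246 \left(3 + \left(5 - 5 \cdot 0 \left(-2\right)\right) + \sqrt{2}\right) = 246 \left(3 + \left(5 - 0\right) + \sqrt{2}\right) = 246 \left(3 + \left(5 + 0\right) + \sqrt{2}\right) = 246 \left(3 + 5 + \sqrt{2}\right) = 246 \left(8 + \sqrt{2}\right) = 1968 + 246 \sqrt{2}$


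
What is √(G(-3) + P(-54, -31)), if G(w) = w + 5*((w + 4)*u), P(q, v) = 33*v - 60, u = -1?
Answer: I*√1091 ≈ 33.03*I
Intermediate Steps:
P(q, v) = -60 + 33*v
G(w) = -20 - 4*w (G(w) = w + 5*((w + 4)*(-1)) = w + 5*((4 + w)*(-1)) = w + 5*(-4 - w) = w + (-20 - 5*w) = -20 - 4*w)
√(G(-3) + P(-54, -31)) = √((-20 - 4*(-3)) + (-60 + 33*(-31))) = √((-20 + 12) + (-60 - 1023)) = √(-8 - 1083) = √(-1091) = I*√1091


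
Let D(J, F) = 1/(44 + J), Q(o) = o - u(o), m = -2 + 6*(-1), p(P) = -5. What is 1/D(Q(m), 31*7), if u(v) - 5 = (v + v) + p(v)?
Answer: 52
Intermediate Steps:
m = -8 (m = -2 - 6 = -8)
u(v) = 2*v (u(v) = 5 + ((v + v) - 5) = 5 + (2*v - 5) = 5 + (-5 + 2*v) = 2*v)
Q(o) = -o (Q(o) = o - 2*o = -o)
1/D(Q(m), 31*7) = 1/(1/(44 - 1*(-8))) = 1/(1/(44 + 8)) = 1/(1/52) = 52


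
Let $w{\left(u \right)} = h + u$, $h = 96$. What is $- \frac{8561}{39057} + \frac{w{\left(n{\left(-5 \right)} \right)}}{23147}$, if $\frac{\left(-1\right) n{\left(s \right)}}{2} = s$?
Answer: $- \frac{194021425}{904052379} \approx -0.21461$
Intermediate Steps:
$n{\left(s \right)} = - 2 s$
$w{\left(u \right)} = 96 + u$
$- \frac{8561}{39057} + \frac{w{\left(n{\left(-5 \right)} \right)}}{23147} = - \frac{8561}{39057} + \frac{96 - -10}{23147} = \left(-8561\right) \frac{1}{39057} + \left(96 + 10\right) \frac{1}{23147} = - \frac{8561}{39057} + 106 \cdot \frac{1}{23147} = - \frac{8561}{39057} + \frac{106}{23147} = - \frac{194021425}{904052379}$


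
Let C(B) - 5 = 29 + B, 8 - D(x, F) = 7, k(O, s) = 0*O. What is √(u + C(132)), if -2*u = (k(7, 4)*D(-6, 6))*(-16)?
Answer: √166 ≈ 12.884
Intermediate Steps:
k(O, s) = 0
D(x, F) = 1 (D(x, F) = 8 - 1*7 = 8 - 7 = 1)
C(B) = 34 + B (C(B) = 5 + (29 + B) = 34 + B)
u = 0 (u = -0*1*(-16)/2 = -0*(-16) = -½*0 = 0)
√(u + C(132)) = √(0 + (34 + 132)) = √(0 + 166) = √166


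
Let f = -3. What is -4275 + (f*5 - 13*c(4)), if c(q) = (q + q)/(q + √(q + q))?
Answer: -4342 + 26*√2 ≈ -4305.2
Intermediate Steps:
c(q) = 2*q/(q + √2*√q) (c(q) = (2*q)/(q + √(2*q)) = (2*q)/(q + √2*√q) = 2*q/(q + √2*√q))
-4275 + (f*5 - 13*c(4)) = -4275 + (-3*5 - 26*4/(4 + √2*√4)) = -4275 + (-15 - 26*4/(4 + √2*2)) = -4275 + (-15 - 26*4/(4 + 2*√2)) = -4275 + (-15 - 104/(4 + 2*√2)) = -4290 - 104/(4 + 2*√2)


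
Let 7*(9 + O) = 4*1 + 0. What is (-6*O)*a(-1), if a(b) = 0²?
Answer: 0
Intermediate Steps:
a(b) = 0
O = -59/7 (O = -9 + (4*1 + 0)/7 = -9 + (4 + 0)/7 = -9 + (⅐)*4 = -9 + 4/7 = -59/7 ≈ -8.4286)
(-6*O)*a(-1) = -6*(-59/7)*0 = (354/7)*0 = 0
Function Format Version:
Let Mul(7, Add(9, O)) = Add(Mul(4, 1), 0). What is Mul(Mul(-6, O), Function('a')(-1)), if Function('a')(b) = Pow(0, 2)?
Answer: 0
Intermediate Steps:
Function('a')(b) = 0
O = Rational(-59, 7) (O = Add(-9, Mul(Rational(1, 7), Add(Mul(4, 1), 0))) = Add(-9, Mul(Rational(1, 7), Add(4, 0))) = Add(-9, Mul(Rational(1, 7), 4)) = Add(-9, Rational(4, 7)) = Rational(-59, 7) ≈ -8.4286)
Mul(Mul(-6, O), Function('a')(-1)) = Mul(Mul(-6, Rational(-59, 7)), 0) = Mul(Rational(354, 7), 0) = 0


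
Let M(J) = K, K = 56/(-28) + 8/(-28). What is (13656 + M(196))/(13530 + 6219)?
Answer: 95576/138243 ≈ 0.69136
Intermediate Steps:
K = -16/7 (K = 56*(-1/28) + 8*(-1/28) = -2 - 2/7 = -16/7 ≈ -2.2857)
M(J) = -16/7
(13656 + M(196))/(13530 + 6219) = (13656 - 16/7)/(13530 + 6219) = (95576/7)/19749 = (95576/7)*(1/19749) = 95576/138243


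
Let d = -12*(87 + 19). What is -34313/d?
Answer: 34313/1272 ≈ 26.976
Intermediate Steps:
d = -1272 (d = -12*106 = -1272)
-34313/d = -34313/(-1272) = -34313*(-1/1272) = 34313/1272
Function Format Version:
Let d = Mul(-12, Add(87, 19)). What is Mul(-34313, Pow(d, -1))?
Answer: Rational(34313, 1272) ≈ 26.976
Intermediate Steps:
d = -1272 (d = Mul(-12, 106) = -1272)
Mul(-34313, Pow(d, -1)) = Mul(-34313, Pow(-1272, -1)) = Mul(-34313, Rational(-1, 1272)) = Rational(34313, 1272)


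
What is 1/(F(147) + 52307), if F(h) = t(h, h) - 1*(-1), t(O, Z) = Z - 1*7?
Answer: 1/52448 ≈ 1.9067e-5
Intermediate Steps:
t(O, Z) = -7 + Z (t(O, Z) = Z - 7 = -7 + Z)
F(h) = -6 + h (F(h) = (-7 + h) - 1*(-1) = (-7 + h) + 1 = -6 + h)
1/(F(147) + 52307) = 1/((-6 + 147) + 52307) = 1/(141 + 52307) = 1/52448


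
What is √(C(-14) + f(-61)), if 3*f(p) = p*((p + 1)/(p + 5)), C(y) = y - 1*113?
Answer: I*√29162/14 ≈ 12.198*I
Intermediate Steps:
C(y) = -113 + y (C(y) = y - 113 = -113 + y)
f(p) = p*(1 + p)/(3*(5 + p)) (f(p) = (p*((p + 1)/(p + 5)))/3 = (p*((1 + p)/(5 + p)))/3 = (p*(1 + p)/(5 + p))/3 = p*(1 + p)/(3*(5 + p)))
√(C(-14) + f(-61)) = √((-113 - 14) + (⅓)*(-61)*(1 - 61)/(5 - 61)) = √(-127 + (⅓)*(-61)*(-60)/(-56)) = √(-127 + (⅓)*(-61)*(-1/56)*(-60)) = √(-127 - 305/14) = √(-2083/14) = I*√29162/14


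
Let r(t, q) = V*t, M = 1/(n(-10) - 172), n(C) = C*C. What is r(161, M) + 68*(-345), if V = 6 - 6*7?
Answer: -29256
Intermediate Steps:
n(C) = C**2
V = -36 (V = 6 - 42 = -36)
M = -1/72 (M = 1/((-10)**2 - 172) = 1/(100 - 172) = 1/(-72) = -1/72 ≈ -0.013889)
r(t, q) = -36*t
r(161, M) + 68*(-345) = -36*161 + 68*(-345) = -5796 - 23460 = -29256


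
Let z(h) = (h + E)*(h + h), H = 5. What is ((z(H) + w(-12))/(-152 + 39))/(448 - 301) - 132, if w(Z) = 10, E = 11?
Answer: -2192822/16611 ≈ -132.01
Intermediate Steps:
z(h) = 2*h*(11 + h) (z(h) = (h + 11)*(h + h) = (11 + h)*(2*h) = 2*h*(11 + h))
((z(H) + w(-12))/(-152 + 39))/(448 - 301) - 132 = ((2*5*(11 + 5) + 10)/(-152 + 39))/(448 - 301) - 132 = ((2*5*16 + 10)/(-113))/147 - 132 = ((160 + 10)*(-1/113))/147 - 132 = (170*(-1/113))/147 - 132 = (1/147)*(-170/113) - 132 = -170/16611 - 132 = -2192822/16611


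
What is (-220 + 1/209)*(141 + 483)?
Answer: -28690896/209 ≈ -1.3728e+5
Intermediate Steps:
(-220 + 1/209)*(141 + 483) = (-220 + 1/209)*624 = -45979/209*624 = -28690896/209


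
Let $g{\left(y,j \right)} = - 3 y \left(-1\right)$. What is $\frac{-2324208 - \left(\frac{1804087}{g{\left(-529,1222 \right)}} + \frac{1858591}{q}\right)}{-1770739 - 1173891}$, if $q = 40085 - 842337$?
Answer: $\frac{2957670737564351}{3749026131828120} \approx 0.78892$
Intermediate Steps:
$q = -802252$
$g{\left(y,j \right)} = 3 y$
$\frac{-2324208 - \left(\frac{1804087}{g{\left(-529,1222 \right)}} + \frac{1858591}{q}\right)}{-1770739 - 1173891} = \frac{-2324208 - \left(- \frac{1858591}{802252} - \frac{1804087}{1587}\right)}{-1770739 - 1173891} = \frac{-2324208 - \left(- \frac{1858591}{802252} + \frac{1804087}{-1587}\right)}{-2944630} = \left(-2324208 + \left(\left(-1804087\right) \left(- \frac{1}{1587}\right) + \frac{1858591}{802252}\right)\right) \left(- \frac{1}{2944630}\right) = \left(-2324208 + \left(\frac{1804087}{1587} + \frac{1858591}{802252}\right)\right) \left(- \frac{1}{2944630}\right) = \left(-2324208 + \frac{1450281987841}{1273173924}\right) \left(- \frac{1}{2944630}\right) = \left(- \frac{2957670737564351}{1273173924}\right) \left(- \frac{1}{2944630}\right) = \frac{2957670737564351}{3749026131828120}$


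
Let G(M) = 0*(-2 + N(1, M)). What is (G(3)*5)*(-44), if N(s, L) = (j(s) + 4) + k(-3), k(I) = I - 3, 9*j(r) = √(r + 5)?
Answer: 0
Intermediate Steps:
j(r) = √(5 + r)/9 (j(r) = √(r + 5)/9 = √(5 + r)/9)
k(I) = -3 + I
N(s, L) = -2 + √(5 + s)/9 (N(s, L) = (√(5 + s)/9 + 4) + (-3 - 3) = (4 + √(5 + s)/9) - 6 = -2 + √(5 + s)/9)
G(M) = 0 (G(M) = 0*(-2 + (-2 + √(5 + 1)/9)) = 0*(-2 + (-2 + √6/9)) = 0*(-4 + √6/9) = 0)
(G(3)*5)*(-44) = (0*5)*(-44) = 0*(-44) = 0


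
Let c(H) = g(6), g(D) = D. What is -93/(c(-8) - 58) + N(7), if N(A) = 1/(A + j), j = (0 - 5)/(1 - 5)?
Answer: 3277/1716 ≈ 1.9097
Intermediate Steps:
c(H) = 6
j = 5/4 (j = -5/(-4) = -5*(-1/4) = 5/4 ≈ 1.2500)
N(A) = 1/(5/4 + A) (N(A) = 1/(A + 5/4) = 1/(5/4 + A))
-93/(c(-8) - 58) + N(7) = -93/(6 - 58) + 4/(5 + 4*7) = -93/(-52) + 4/(5 + 28) = -93*(-1/52) + 4/33 = 93/52 + 4*(1/33) = 93/52 + 4/33 = 3277/1716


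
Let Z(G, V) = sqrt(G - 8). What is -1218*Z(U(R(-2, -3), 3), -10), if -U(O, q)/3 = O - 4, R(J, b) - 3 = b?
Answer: -2436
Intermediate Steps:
R(J, b) = 3 + b
U(O, q) = 12 - 3*O (U(O, q) = -3*(O - 4) = -3*(-4 + O) = 12 - 3*O)
Z(G, V) = sqrt(-8 + G)
-1218*Z(U(R(-2, -3), 3), -10) = -1218*sqrt(-8 + (12 - 3*(3 - 3))) = -1218*sqrt(-8 + (12 - 3*0)) = -1218*sqrt(-8 + (12 + 0)) = -1218*sqrt(-8 + 12) = -1218*sqrt(4) = -1218*2 = -2436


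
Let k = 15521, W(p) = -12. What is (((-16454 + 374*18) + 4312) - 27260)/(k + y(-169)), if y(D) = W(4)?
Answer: -32670/15509 ≈ -2.1065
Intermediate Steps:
y(D) = -12
(((-16454 + 374*18) + 4312) - 27260)/(k + y(-169)) = (((-16454 + 374*18) + 4312) - 27260)/(15521 - 12) = (((-16454 + 6732) + 4312) - 27260)/15509 = ((-9722 + 4312) - 27260)*(1/15509) = (-5410 - 27260)*(1/15509) = -32670*1/15509 = -32670/15509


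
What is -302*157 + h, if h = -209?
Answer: -47623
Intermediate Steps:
-302*157 + h = -302*157 - 209 = -47414 - 209 = -47623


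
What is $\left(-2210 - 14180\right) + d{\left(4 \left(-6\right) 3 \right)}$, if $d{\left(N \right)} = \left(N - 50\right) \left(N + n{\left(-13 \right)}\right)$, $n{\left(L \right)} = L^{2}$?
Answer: $-28224$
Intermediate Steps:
$d{\left(N \right)} = \left(-50 + N\right) \left(169 + N\right)$ ($d{\left(N \right)} = \left(N - 50\right) \left(N + \left(-13\right)^{2}\right) = \left(-50 + N\right) \left(N + 169\right) = \left(-50 + N\right) \left(169 + N\right)$)
$\left(-2210 - 14180\right) + d{\left(4 \left(-6\right) 3 \right)} = \left(-2210 - 14180\right) + \left(-8450 + \left(4 \left(-6\right) 3\right)^{2} + 119 \cdot 4 \left(-6\right) 3\right) = -16390 + \left(-8450 + \left(\left(-24\right) 3\right)^{2} + 119 \left(\left(-24\right) 3\right)\right) = -16390 + \left(-8450 + \left(-72\right)^{2} + 119 \left(-72\right)\right) = -16390 - 11834 = -28224$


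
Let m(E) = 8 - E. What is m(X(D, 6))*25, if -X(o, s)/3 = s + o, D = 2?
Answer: 800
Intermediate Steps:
X(o, s) = -3*o - 3*s (X(o, s) = -3*(s + o) = -3*(o + s) = -3*o - 3*s)
m(X(D, 6))*25 = (8 - (-3*2 - 3*6))*25 = (8 - (-6 - 18))*25 = (8 - 1*(-24))*25 = (8 + 24)*25 = 32*25 = 800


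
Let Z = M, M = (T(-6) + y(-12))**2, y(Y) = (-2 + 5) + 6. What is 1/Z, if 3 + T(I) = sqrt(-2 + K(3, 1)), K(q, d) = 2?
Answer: 1/36 ≈ 0.027778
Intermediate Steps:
T(I) = -3 (T(I) = -3 + sqrt(-2 + 2) = -3 + sqrt(0) = -3 + 0 = -3)
y(Y) = 9 (y(Y) = 3 + 6 = 9)
M = 36 (M = (-3 + 9)**2 = 6**2 = 36)
Z = 36
1/Z = 1/36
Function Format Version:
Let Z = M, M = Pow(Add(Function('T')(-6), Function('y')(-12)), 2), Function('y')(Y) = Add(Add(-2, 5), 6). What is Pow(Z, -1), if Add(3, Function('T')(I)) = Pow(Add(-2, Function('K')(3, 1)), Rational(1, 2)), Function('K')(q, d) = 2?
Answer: Rational(1, 36) ≈ 0.027778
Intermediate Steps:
Function('T')(I) = -3 (Function('T')(I) = Add(-3, Pow(Add(-2, 2), Rational(1, 2))) = Add(-3, Pow(0, Rational(1, 2))) = Add(-3, 0) = -3)
Function('y')(Y) = 9 (Function('y')(Y) = Add(3, 6) = 9)
M = 36 (M = Pow(Add(-3, 9), 2) = Pow(6, 2) = 36)
Z = 36
Pow(Z, -1) = Pow(36, -1) = Rational(1, 36)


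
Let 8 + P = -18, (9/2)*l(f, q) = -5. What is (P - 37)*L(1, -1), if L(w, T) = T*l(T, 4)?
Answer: -70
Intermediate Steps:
l(f, q) = -10/9 (l(f, q) = (2/9)*(-5) = -10/9)
L(w, T) = -10*T/9 (L(w, T) = T*(-10/9) = -10*T/9)
P = -26 (P = -8 - 18 = -26)
(P - 37)*L(1, -1) = (-26 - 37)*(-10/9*(-1)) = -63*10/9 = -70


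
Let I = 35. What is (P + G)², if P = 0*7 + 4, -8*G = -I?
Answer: 4489/64 ≈ 70.141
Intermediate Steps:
G = 35/8 (G = -(-1)*35/8 = -⅛*(-35) = 35/8 ≈ 4.3750)
P = 4 (P = 0 + 4 = 4)
(P + G)² = (4 + 35/8)² = (67/8)² = 4489/64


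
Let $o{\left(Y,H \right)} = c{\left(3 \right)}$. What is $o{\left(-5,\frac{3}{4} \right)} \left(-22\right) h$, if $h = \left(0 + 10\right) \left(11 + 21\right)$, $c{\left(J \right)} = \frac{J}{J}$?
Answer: $-7040$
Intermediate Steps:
$c{\left(J \right)} = 1$
$h = 320$ ($h = 10 \cdot 32 = 320$)
$o{\left(Y,H \right)} = 1$
$o{\left(-5,\frac{3}{4} \right)} \left(-22\right) h = 1 \left(-22\right) 320 = \left(-22\right) 320 = -7040$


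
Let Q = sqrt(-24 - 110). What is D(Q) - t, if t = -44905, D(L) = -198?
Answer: 44707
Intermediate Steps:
Q = I*sqrt(134) (Q = sqrt(-134) = I*sqrt(134) ≈ 11.576*I)
D(Q) - t = -198 - 1*(-44905) = -198 + 44905 = 44707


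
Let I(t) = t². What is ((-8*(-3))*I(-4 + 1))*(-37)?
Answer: -7992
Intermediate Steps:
((-8*(-3))*I(-4 + 1))*(-37) = ((-8*(-3))*(-4 + 1)²)*(-37) = (-1*(-24)*(-3)²)*(-37) = (24*9)*(-37) = 216*(-37) = -7992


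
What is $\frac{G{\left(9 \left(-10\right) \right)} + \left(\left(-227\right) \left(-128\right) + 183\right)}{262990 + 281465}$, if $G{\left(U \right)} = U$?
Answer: $\frac{29149}{544455} \approx 0.053538$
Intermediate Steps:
$\frac{G{\left(9 \left(-10\right) \right)} + \left(\left(-227\right) \left(-128\right) + 183\right)}{262990 + 281465} = \frac{9 \left(-10\right) + \left(\left(-227\right) \left(-128\right) + 183\right)}{262990 + 281465} = \frac{-90 + \left(29056 + 183\right)}{544455} = \left(-90 + 29239\right) \frac{1}{544455} = 29149 \cdot \frac{1}{544455} = \frac{29149}{544455}$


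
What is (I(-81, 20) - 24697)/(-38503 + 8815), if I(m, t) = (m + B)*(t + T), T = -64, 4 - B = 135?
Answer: 5123/9896 ≈ 0.51768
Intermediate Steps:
B = -131 (B = 4 - 1*135 = 4 - 135 = -131)
I(m, t) = (-131 + m)*(-64 + t) (I(m, t) = (m - 131)*(t - 64) = (-131 + m)*(-64 + t))
(I(-81, 20) - 24697)/(-38503 + 8815) = ((8384 - 131*20 - 64*(-81) - 81*20) - 24697)/(-38503 + 8815) = ((8384 - 2620 + 5184 - 1620) - 24697)/(-29688) = (9328 - 24697)*(-1/29688) = -15369*(-1/29688) = 5123/9896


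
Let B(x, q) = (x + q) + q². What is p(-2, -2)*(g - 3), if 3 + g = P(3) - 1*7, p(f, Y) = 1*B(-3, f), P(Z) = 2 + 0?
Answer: 11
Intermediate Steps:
B(x, q) = q + x + q² (B(x, q) = (q + x) + q² = q + x + q²)
P(Z) = 2
p(f, Y) = -3 + f + f² (p(f, Y) = 1*(f - 3 + f²) = 1*(-3 + f + f²) = -3 + f + f²)
g = -8 (g = -3 + (2 - 1*7) = -3 + (2 - 7) = -3 - 5 = -8)
p(-2, -2)*(g - 3) = (-3 - 2 + (-2)²)*(-8 - 3) = (-3 - 2 + 4)*(-11) = -1*(-11) = 11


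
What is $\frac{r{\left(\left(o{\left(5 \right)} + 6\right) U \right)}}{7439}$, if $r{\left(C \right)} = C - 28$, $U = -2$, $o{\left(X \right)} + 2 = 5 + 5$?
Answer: $- \frac{56}{7439} \approx -0.0075279$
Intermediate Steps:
$o{\left(X \right)} = 8$ ($o{\left(X \right)} = -2 + \left(5 + 5\right) = -2 + 10 = 8$)
$r{\left(C \right)} = -28 + C$
$\frac{r{\left(\left(o{\left(5 \right)} + 6\right) U \right)}}{7439} = \frac{-28 + \left(8 + 6\right) \left(-2\right)}{7439} = \left(-28 + 14 \left(-2\right)\right) \frac{1}{7439} = \left(-28 - 28\right) \frac{1}{7439} = \left(-56\right) \frac{1}{7439} = - \frac{56}{7439}$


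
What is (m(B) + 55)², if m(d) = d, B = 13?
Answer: 4624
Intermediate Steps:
(m(B) + 55)² = (13 + 55)² = 68² = 4624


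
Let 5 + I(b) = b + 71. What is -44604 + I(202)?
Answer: -44336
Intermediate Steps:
I(b) = 66 + b (I(b) = -5 + (b + 71) = -5 + (71 + b) = 66 + b)
-44604 + I(202) = -44604 + (66 + 202) = -44604 + 268 = -44336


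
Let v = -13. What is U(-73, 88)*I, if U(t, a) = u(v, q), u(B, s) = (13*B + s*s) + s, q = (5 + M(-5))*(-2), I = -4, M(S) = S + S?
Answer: 236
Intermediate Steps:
M(S) = 2*S
q = 10 (q = (5 + 2*(-5))*(-2) = (5 - 10)*(-2) = -5*(-2) = 10)
u(B, s) = s + s² + 13*B (u(B, s) = (13*B + s²) + s = (s² + 13*B) + s = s + s² + 13*B)
U(t, a) = -59 (U(t, a) = 10 + 10² + 13*(-13) = 10 + 100 - 169 = -59)
U(-73, 88)*I = -59*(-4) = 236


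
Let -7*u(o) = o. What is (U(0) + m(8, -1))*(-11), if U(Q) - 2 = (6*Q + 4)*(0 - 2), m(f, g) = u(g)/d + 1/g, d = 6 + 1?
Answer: 3762/49 ≈ 76.776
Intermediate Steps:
u(o) = -o/7
d = 7
m(f, g) = 1/g - g/49 (m(f, g) = -g/7/7 + 1/g = -g/7*(⅐) + 1/g = -g/49 + 1/g = 1/g - g/49)
U(Q) = -6 - 12*Q (U(Q) = 2 + (6*Q + 4)*(0 - 2) = 2 + (4 + 6*Q)*(-2) = 2 + (-8 - 12*Q) = -6 - 12*Q)
(U(0) + m(8, -1))*(-11) = ((-6 - 12*0) + (1/(-1) - 1/49*(-1)))*(-11) = ((-6 + 0) + (-1 + 1/49))*(-11) = (-6 - 48/49)*(-11) = -342/49*(-11) = 3762/49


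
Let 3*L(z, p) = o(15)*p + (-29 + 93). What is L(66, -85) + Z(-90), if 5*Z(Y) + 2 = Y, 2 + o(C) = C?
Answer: -1827/5 ≈ -365.40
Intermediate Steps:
o(C) = -2 + C
Z(Y) = -⅖ + Y/5
L(z, p) = 64/3 + 13*p/3 (L(z, p) = ((-2 + 15)*p + (-29 + 93))/3 = (13*p + 64)/3 = (64 + 13*p)/3 = 64/3 + 13*p/3)
L(66, -85) + Z(-90) = (64/3 + (13/3)*(-85)) + (-⅖ + (⅕)*(-90)) = (64/3 - 1105/3) + (-⅖ - 18) = -347 - 92/5 = -1827/5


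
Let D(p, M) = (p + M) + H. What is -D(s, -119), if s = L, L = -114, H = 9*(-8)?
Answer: 305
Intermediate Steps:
H = -72
s = -114
D(p, M) = -72 + M + p (D(p, M) = (p + M) - 72 = (M + p) - 72 = -72 + M + p)
-D(s, -119) = -(-72 - 119 - 114) = -1*(-305) = 305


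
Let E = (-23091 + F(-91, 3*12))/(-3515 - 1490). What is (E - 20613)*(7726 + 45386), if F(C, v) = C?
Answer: -5478231025896/5005 ≈ -1.0946e+9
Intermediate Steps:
E = 23182/5005 (E = (-23091 - 91)/(-3515 - 1490) = -23182/(-5005) = -23182*(-1/5005) = 23182/5005 ≈ 4.6318)
(E - 20613)*(7726 + 45386) = (23182/5005 - 20613)*(7726 + 45386) = -103144883/5005*53112 = -5478231025896/5005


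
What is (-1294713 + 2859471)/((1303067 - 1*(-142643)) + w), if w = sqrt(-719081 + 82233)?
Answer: 188515524015/174173170079 - 521586*I*sqrt(39803)/174173170079 ≈ 1.0823 - 0.00059745*I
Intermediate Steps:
w = 4*I*sqrt(39803) (w = sqrt(-636848) = 4*I*sqrt(39803) ≈ 798.03*I)
(-1294713 + 2859471)/((1303067 - 1*(-142643)) + w) = (-1294713 + 2859471)/((1303067 - 1*(-142643)) + 4*I*sqrt(39803)) = 1564758/((1303067 + 142643) + 4*I*sqrt(39803)) = 1564758/(1445710 + 4*I*sqrt(39803))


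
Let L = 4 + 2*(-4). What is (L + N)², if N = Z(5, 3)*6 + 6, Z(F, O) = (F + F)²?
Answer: 362404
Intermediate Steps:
Z(F, O) = 4*F² (Z(F, O) = (2*F)² = 4*F²)
N = 606 (N = (4*5²)*6 + 6 = (4*25)*6 + 6 = 100*6 + 6 = 600 + 6 = 606)
L = -4 (L = 4 - 8 = -4)
(L + N)² = (-4 + 606)² = 602² = 362404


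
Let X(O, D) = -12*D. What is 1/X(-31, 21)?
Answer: -1/252 ≈ -0.0039683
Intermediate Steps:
1/X(-31, 21) = 1/(-12*21) = 1/(-252) = -1/252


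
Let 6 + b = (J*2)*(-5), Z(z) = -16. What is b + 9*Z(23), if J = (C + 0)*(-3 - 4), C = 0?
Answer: -150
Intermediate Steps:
J = 0 (J = (0 + 0)*(-3 - 4) = 0*(-7) = 0)
b = -6 (b = -6 + (0*2)*(-5) = -6 + 0*(-5) = -6 + 0 = -6)
b + 9*Z(23) = -6 + 9*(-16) = -6 - 144 = -150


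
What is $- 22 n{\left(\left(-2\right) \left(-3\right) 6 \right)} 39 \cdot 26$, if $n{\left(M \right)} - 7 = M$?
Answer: $-959244$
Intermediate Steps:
$n{\left(M \right)} = 7 + M$
$- 22 n{\left(\left(-2\right) \left(-3\right) 6 \right)} 39 \cdot 26 = - 22 \left(7 + \left(-2\right) \left(-3\right) 6\right) 39 \cdot 26 = - 22 \left(7 + 6 \cdot 6\right) 39 \cdot 26 = - 22 \left(7 + 36\right) 39 \cdot 26 = \left(-22\right) 43 \cdot 39 \cdot 26 = \left(-946\right) 39 \cdot 26 = \left(-36894\right) 26 = -959244$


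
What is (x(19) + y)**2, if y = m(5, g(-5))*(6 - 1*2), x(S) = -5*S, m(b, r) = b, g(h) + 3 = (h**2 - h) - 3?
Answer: 5625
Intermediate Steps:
g(h) = -6 + h**2 - h (g(h) = -3 + ((h**2 - h) - 3) = -3 + (-3 + h**2 - h) = -6 + h**2 - h)
y = 20 (y = 5*(6 - 1*2) = 5*(6 - 2) = 5*4 = 20)
(x(19) + y)**2 = (-5*19 + 20)**2 = (-95 + 20)**2 = (-75)**2 = 5625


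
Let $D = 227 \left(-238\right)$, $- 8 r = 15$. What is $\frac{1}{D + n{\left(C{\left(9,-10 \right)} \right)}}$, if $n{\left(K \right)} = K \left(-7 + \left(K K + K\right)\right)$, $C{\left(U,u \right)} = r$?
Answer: $- \frac{512}{27656167} \approx -1.8513 \cdot 10^{-5}$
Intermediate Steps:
$r = - \frac{15}{8}$ ($r = \left(- \frac{1}{8}\right) 15 = - \frac{15}{8} \approx -1.875$)
$C{\left(U,u \right)} = - \frac{15}{8}$
$D = -54026$
$n{\left(K \right)} = K \left(-7 + K + K^{2}\right)$ ($n{\left(K \right)} = K \left(-7 + \left(K^{2} + K\right)\right) = K \left(-7 + \left(K + K^{2}\right)\right) = K \left(-7 + K + K^{2}\right)$)
$\frac{1}{D + n{\left(C{\left(9,-10 \right)} \right)}} = \frac{1}{-54026 - \frac{15 \left(-7 - \frac{15}{8} + \left(- \frac{15}{8}\right)^{2}\right)}{8}} = \frac{1}{-54026 - \frac{15 \left(-7 - \frac{15}{8} + \frac{225}{64}\right)}{8}} = \frac{1}{-54026 - - \frac{5145}{512}} = \frac{1}{-54026 + \frac{5145}{512}} = \frac{1}{- \frac{27656167}{512}} = - \frac{512}{27656167}$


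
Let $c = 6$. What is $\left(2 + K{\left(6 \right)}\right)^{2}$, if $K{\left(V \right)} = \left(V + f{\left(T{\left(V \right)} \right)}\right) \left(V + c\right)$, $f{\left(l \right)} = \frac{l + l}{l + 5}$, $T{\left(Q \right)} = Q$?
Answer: $\frac{917764}{121} \approx 7584.8$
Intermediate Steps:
$f{\left(l \right)} = \frac{2 l}{5 + l}$
$K{\left(V \right)} = \left(6 + V\right) \left(V + \frac{2 V}{5 + V}\right)$ ($K{\left(V \right)} = \left(V + \frac{2 V}{5 + V}\right) \left(V + 6\right) = \left(V + \frac{2 V}{5 + V}\right) \left(6 + V\right) = \left(6 + V\right) \left(V + \frac{2 V}{5 + V}\right)$)
$\left(2 + K{\left(6 \right)}\right)^{2} = \left(2 + \frac{6 \left(42 + 6^{2} + 13 \cdot 6\right)}{5 + 6}\right)^{2} = \left(2 + \frac{6 \left(42 + 36 + 78\right)}{11}\right)^{2} = \left(2 + 6 \cdot \frac{1}{11} \cdot 156\right)^{2} = \left(2 + \frac{936}{11}\right)^{2} = \left(\frac{958}{11}\right)^{2} = \frac{917764}{121}$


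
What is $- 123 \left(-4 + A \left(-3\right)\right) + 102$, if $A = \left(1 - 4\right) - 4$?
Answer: $-1989$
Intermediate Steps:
$A = -7$ ($A = \left(1 - 4\right) - 4 = -3 - 4 = -7$)
$- 123 \left(-4 + A \left(-3\right)\right) + 102 = - 123 \left(-4 - -21\right) + 102 = - 123 \left(-4 + 21\right) + 102 = \left(-123\right) 17 + 102 = -2091 + 102 = -1989$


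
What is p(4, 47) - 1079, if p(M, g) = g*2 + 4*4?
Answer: -969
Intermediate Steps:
p(M, g) = 16 + 2*g (p(M, g) = 2*g + 16 = 16 + 2*g)
p(4, 47) - 1079 = (16 + 2*47) - 1079 = (16 + 94) - 1079 = 110 - 1079 = -969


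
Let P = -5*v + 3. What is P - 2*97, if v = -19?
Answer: -96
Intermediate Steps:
P = 98 (P = -5*(-19) + 3 = 95 + 3 = 98)
P - 2*97 = 98 - 2*97 = 98 - 1*194 = 98 - 194 = -96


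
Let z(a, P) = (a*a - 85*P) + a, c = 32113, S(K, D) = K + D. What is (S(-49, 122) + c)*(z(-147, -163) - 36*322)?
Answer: 763612850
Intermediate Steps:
S(K, D) = D + K
z(a, P) = a + a² - 85*P (z(a, P) = (a² - 85*P) + a = a + a² - 85*P)
(S(-49, 122) + c)*(z(-147, -163) - 36*322) = ((122 - 49) + 32113)*((-147 + (-147)² - 85*(-163)) - 36*322) = (73 + 32113)*((-147 + 21609 + 13855) - 11592) = 32186*(35317 - 11592) = 32186*23725 = 763612850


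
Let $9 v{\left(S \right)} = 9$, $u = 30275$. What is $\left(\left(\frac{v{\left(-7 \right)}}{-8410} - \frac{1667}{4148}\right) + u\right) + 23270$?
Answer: $\frac{933943083491}{17442340} \approx 53545.0$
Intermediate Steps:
$v{\left(S \right)} = 1$ ($v{\left(S \right)} = \frac{1}{9} \cdot 9 = 1$)
$\left(\left(\frac{v{\left(-7 \right)}}{-8410} - \frac{1667}{4148}\right) + u\right) + 23270 = \left(\left(1 \frac{1}{-8410} - \frac{1667}{4148}\right) + 30275\right) + 23270 = \left(\left(1 \left(- \frac{1}{8410}\right) - \frac{1667}{4148}\right) + 30275\right) + 23270 = \left(\left(- \frac{1}{8410} - \frac{1667}{4148}\right) + 30275\right) + 23270 = \left(- \frac{7011809}{17442340} + 30275\right) + 23270 = \frac{528059831691}{17442340} + 23270 = \frac{933943083491}{17442340}$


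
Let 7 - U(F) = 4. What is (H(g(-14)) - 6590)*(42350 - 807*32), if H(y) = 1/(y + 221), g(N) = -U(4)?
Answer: -11870782797/109 ≈ -1.0891e+8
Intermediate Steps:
U(F) = 3 (U(F) = 7 - 1*4 = 7 - 4 = 3)
g(N) = -3 (g(N) = -1*3 = -3)
H(y) = 1/(221 + y)
(H(g(-14)) - 6590)*(42350 - 807*32) = (1/(221 - 3) - 6590)*(42350 - 807*32) = (1/218 - 6590)*(42350 - 25824) = (1/218 - 6590)*16526 = -1436619/218*16526 = -11870782797/109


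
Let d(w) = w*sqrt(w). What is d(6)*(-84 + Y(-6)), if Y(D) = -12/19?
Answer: -9648*sqrt(6)/19 ≈ -1243.8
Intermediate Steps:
Y(D) = -12/19 (Y(D) = -12*1/19 = -12/19)
d(w) = w**(3/2)
d(6)*(-84 + Y(-6)) = 6**(3/2)*(-84 - 12/19) = (6*sqrt(6))*(-1608/19) = -9648*sqrt(6)/19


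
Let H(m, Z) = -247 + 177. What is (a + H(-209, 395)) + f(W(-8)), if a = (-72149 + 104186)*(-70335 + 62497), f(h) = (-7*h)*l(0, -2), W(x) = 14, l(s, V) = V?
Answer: -251105880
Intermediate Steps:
f(h) = 14*h (f(h) = -7*h*(-2) = 14*h)
H(m, Z) = -70
a = -251106006 (a = 32037*(-7838) = -251106006)
(a + H(-209, 395)) + f(W(-8)) = (-251106006 - 70) + 14*14 = -251106076 + 196 = -251105880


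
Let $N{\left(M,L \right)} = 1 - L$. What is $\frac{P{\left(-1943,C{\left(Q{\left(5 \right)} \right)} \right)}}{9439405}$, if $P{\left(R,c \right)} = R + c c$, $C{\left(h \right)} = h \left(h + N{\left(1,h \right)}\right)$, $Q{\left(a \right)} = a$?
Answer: $- \frac{1918}{9439405} \approx -0.00020319$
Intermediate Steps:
$C{\left(h \right)} = h$ ($C{\left(h \right)} = h \left(h - \left(-1 + h\right)\right) = h 1 = h$)
$P{\left(R,c \right)} = R + c^{2}$
$\frac{P{\left(-1943,C{\left(Q{\left(5 \right)} \right)} \right)}}{9439405} = \frac{-1943 + 5^{2}}{9439405} = \left(-1943 + 25\right) \frac{1}{9439405} = \left(-1918\right) \frac{1}{9439405} = - \frac{1918}{9439405}$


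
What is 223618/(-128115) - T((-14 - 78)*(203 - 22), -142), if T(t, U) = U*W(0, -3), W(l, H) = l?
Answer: -223618/128115 ≈ -1.7454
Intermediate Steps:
T(t, U) = 0 (T(t, U) = U*0 = 0)
223618/(-128115) - T((-14 - 78)*(203 - 22), -142) = 223618/(-128115) - 1*0 = 223618*(-1/128115) + 0 = -223618/128115 + 0 = -223618/128115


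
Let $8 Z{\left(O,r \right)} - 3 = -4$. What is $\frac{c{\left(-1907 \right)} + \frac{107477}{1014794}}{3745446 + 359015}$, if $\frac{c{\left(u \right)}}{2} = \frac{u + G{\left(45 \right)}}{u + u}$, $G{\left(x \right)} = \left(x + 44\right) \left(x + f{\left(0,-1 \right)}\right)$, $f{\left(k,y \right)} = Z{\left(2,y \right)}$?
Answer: $- \frac{7651158359}{31772011316947352} \approx -2.4081 \cdot 10^{-7}$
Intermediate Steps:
$Z{\left(O,r \right)} = - \frac{1}{8}$ ($Z{\left(O,r \right)} = \frac{3}{8} + \frac{1}{8} \left(-4\right) = \frac{3}{8} - \frac{1}{2} = - \frac{1}{8}$)
$f{\left(k,y \right)} = - \frac{1}{8}$
$G{\left(x \right)} = \left(44 + x\right) \left(- \frac{1}{8} + x\right)$ ($G{\left(x \right)} = \left(x + 44\right) \left(x - \frac{1}{8}\right) = \left(44 + x\right) \left(- \frac{1}{8} + x\right)$)
$c{\left(u \right)} = \frac{\frac{31951}{8} + u}{u}$ ($c{\left(u \right)} = 2 \frac{u + \left(- \frac{11}{2} + 45^{2} + \frac{351}{8} \cdot 45\right)}{u + u} = 2 \frac{u + \left(- \frac{11}{2} + 2025 + \frac{15795}{8}\right)}{2 u} = 2 \left(u + \frac{31951}{8}\right) \frac{1}{2 u} = 2 \left(\frac{31951}{8} + u\right) \frac{1}{2 u} = 2 \frac{\frac{31951}{8} + u}{2 u} = \frac{\frac{31951}{8} + u}{u}$)
$\frac{c{\left(-1907 \right)} + \frac{107477}{1014794}}{3745446 + 359015} = \frac{\frac{\frac{31951}{8} - 1907}{-1907} + \frac{107477}{1014794}}{3745446 + 359015} = \frac{\left(- \frac{1}{1907}\right) \frac{16695}{8} + 107477 \cdot \frac{1}{1014794}}{4104461} = \left(- \frac{16695}{15256} + \frac{107477}{1014794}\right) \frac{1}{4104461} = \left(- \frac{7651158359}{7740848632}\right) \frac{1}{4104461} = - \frac{7651158359}{31772011316947352}$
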